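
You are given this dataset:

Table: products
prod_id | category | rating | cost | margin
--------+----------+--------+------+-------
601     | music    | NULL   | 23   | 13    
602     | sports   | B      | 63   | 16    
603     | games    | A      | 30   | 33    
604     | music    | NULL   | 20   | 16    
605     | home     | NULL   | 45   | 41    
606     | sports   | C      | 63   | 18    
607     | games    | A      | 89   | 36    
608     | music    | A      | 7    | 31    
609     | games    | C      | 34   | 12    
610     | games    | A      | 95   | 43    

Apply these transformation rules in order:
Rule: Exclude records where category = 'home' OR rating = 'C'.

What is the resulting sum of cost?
327

Step 1: Find records where category = 'home' OR rating = 'C'
Step 2: 3 records match, summing to 142
Step 3: Original sum: 469
Step 4: Remaining sum = 469 - 142 = 327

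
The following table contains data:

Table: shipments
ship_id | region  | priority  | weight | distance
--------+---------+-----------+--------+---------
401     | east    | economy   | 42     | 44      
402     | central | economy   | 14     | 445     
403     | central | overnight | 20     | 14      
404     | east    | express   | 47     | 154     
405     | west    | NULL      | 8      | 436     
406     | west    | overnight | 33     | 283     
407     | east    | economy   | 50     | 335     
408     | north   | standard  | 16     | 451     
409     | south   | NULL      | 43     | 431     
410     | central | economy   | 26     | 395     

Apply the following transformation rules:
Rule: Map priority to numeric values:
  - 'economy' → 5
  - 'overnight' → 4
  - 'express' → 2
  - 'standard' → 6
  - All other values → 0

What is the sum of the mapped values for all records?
36

Step 1: Apply mapping to each record
Step 2: Count by status:
  'economy': 4 records × 5 = 20
  'overnight': 2 records × 4 = 8
  'express': 1 records × 2 = 2
  'standard': 1 records × 6 = 6
Step 3: Sum all mapped values = 36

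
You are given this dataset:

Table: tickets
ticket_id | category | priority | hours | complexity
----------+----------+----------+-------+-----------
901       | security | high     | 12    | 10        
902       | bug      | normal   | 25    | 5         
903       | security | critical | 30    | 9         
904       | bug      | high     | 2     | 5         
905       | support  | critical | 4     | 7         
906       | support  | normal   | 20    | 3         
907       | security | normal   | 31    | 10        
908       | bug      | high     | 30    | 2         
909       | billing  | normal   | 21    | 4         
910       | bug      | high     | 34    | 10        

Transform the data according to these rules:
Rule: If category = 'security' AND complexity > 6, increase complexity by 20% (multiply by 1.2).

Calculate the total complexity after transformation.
70.8

Step 1: Find records where category = 'security' AND complexity > 6
Step 2: 3 records match, summing to 29
Step 3: After multiplier: 29 × 1.2 = 34.8
Step 4: Unaffected records sum: 36
Step 5: Final sum = 34.8 + 36 = 70.8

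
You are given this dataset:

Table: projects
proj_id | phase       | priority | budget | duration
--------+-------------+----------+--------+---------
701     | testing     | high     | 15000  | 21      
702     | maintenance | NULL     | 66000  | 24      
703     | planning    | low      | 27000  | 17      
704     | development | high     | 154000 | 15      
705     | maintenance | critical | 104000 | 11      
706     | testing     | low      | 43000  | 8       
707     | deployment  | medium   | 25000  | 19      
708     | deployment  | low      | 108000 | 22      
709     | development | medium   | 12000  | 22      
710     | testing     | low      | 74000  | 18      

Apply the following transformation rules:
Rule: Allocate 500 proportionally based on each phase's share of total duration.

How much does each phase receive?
deployment: 115.82, development: 104.52, maintenance: 98.87, planning: 48.02, testing: 132.77

Step 1: Calculate total duration = 177
Step 2: Calculate each phase's proportion:
  deployment: 41/177 = 23.16% → 115.82
  development: 37/177 = 20.90% → 104.52
  maintenance: 35/177 = 19.77% → 98.87
  planning: 17/177 = 9.60% → 48.02
  testing: 47/177 = 26.55% → 132.77
Step 3: Verify: sum of allocations ≈ 500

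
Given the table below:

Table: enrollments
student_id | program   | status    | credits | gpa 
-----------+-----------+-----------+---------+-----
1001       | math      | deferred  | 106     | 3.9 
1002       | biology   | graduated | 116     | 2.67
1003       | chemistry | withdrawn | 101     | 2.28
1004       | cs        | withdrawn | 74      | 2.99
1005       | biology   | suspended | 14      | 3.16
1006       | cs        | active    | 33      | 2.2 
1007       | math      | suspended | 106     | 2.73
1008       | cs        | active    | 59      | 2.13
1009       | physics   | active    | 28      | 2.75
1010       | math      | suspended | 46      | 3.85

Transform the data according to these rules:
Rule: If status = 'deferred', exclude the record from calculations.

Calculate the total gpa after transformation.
24.76

Step 1: Identify records where status = 'deferred'
Step 2: The excluded records sum to 3.9
Step 3: Original total gpa = 28.66
Step 4: Remaining total = 28.66 - 3.9 = 24.76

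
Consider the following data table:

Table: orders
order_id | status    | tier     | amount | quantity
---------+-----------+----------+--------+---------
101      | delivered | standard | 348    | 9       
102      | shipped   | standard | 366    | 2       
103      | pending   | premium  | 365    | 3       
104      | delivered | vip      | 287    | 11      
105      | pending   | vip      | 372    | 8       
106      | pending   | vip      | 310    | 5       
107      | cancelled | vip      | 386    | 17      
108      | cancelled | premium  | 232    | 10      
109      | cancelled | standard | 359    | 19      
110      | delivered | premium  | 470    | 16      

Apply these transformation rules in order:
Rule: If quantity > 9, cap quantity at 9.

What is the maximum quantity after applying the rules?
9

Step 1: Original maximum quantity = 19
Step 2: Apply cap at 9
Step 3: 5 records had quantity > 9 and were capped
Step 4: Maximum after transformation = 9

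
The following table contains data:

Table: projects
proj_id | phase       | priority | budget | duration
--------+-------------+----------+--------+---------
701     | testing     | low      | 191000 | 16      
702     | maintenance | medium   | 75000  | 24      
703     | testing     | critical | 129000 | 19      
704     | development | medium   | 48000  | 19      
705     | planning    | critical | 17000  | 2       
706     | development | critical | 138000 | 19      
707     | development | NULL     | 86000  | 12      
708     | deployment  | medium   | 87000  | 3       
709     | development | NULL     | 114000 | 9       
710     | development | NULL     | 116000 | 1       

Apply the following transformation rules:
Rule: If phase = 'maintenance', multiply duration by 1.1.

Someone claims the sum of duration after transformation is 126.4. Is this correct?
Yes, the result is correct.

Step 1: Calculate the correct sum after transformation
Step 2: Apply multiplier 1.1 to records where phase = 'maintenance'
Step 3: Correct result = 126.4
Step 4: Claimed result = 126.4
Step 5: 126.4 = 126.4 ✓
Conclusion: The claimed result is correct.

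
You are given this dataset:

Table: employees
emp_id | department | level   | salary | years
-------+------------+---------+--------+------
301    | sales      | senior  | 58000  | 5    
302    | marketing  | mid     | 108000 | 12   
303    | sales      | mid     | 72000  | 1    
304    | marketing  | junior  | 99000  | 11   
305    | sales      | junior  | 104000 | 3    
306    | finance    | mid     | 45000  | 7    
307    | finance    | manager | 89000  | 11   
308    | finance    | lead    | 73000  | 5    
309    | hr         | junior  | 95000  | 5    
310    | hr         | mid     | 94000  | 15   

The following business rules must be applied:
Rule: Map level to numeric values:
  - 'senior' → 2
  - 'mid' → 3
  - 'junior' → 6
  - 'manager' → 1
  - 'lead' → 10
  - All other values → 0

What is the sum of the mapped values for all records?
43

Step 1: Apply mapping to each record
Step 2: Count by status:
  'senior': 1 records × 2 = 2
  'mid': 4 records × 3 = 12
  'junior': 3 records × 6 = 18
  'manager': 1 records × 1 = 1
  'lead': 1 records × 10 = 10
Step 3: Sum all mapped values = 43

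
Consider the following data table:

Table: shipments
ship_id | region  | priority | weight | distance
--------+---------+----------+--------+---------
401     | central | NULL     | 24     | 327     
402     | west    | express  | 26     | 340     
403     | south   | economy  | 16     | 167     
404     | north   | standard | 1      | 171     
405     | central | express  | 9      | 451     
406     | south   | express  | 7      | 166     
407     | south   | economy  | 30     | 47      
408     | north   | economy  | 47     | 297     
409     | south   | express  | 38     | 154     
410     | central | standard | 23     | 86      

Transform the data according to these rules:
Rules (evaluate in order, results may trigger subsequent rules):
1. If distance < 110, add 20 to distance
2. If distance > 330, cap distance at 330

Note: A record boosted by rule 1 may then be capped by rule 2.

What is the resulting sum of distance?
2115

Step 1: Apply rule 1 to records with distance < 110
  - 2 records get bonus of 20
  - Of these, 0 records then exceed 330 and get capped
Step 2: Apply rule 2 to records with distance > 330
  - 2 records (original) are capped
Step 3: Calculate final sum = 2115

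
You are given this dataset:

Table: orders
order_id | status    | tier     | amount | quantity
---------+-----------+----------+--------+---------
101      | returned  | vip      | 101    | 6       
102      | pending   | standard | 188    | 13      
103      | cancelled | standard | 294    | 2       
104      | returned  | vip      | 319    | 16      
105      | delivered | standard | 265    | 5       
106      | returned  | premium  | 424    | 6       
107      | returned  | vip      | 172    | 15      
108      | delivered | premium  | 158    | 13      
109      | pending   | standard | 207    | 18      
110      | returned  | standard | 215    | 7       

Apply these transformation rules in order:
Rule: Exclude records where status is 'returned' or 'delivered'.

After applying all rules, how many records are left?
3

Step 1: Count records to exclude
  - 5 (returned) + 2 (delivered) = 7 records
Step 2: Total records: 10
Step 3: Remaining = 10 - 7 = 3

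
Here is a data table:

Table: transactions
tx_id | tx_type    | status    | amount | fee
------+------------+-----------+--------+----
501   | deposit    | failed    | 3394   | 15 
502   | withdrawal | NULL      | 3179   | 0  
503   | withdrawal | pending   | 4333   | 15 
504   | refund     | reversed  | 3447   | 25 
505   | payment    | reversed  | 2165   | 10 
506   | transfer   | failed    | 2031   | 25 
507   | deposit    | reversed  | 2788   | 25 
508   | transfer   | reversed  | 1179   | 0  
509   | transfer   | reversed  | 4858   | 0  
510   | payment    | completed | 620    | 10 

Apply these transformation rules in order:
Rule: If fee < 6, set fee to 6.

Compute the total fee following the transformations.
143

Step 1: 3 records have fee < 6
Step 2: These records originally summed to 0
Step 3: After setting to minimum: 3 × 6 = 18
Step 4: Unaffected records sum: 125
Step 5: Final sum = 18 + 125 = 143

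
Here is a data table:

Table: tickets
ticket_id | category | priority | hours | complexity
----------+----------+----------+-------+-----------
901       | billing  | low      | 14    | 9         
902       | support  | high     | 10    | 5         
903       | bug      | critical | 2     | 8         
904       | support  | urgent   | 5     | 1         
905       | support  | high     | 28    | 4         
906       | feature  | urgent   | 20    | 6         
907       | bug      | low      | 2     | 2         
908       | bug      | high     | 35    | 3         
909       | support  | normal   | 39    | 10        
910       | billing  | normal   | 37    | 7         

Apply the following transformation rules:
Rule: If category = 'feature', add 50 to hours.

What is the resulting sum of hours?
242

Step 1: Count records where category = 'feature': 1
Step 2: Total bonus added: 1 × 50 = 50
Step 3: Original sum of hours: 192
Step 4: Final sum = 192 + 50 = 242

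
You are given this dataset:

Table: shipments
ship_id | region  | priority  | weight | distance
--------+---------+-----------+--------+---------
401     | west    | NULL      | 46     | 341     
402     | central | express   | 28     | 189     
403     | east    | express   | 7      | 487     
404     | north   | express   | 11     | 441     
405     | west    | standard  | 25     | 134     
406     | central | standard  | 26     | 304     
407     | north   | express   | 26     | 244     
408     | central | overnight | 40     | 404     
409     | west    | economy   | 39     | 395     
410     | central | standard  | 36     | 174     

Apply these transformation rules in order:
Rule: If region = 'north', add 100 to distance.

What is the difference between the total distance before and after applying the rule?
200

Step 1: Original sum of distance = 3113
Step 2: 2 records have region = 'north'
Step 3: Each affected record changes by 100
Step 4: Total change = 2 × 100 = 200
Step 5: New sum = 3113 + 200 = 3313
Step 6: Difference = |3313 - 3113| = 200
        (Sum increased by 200)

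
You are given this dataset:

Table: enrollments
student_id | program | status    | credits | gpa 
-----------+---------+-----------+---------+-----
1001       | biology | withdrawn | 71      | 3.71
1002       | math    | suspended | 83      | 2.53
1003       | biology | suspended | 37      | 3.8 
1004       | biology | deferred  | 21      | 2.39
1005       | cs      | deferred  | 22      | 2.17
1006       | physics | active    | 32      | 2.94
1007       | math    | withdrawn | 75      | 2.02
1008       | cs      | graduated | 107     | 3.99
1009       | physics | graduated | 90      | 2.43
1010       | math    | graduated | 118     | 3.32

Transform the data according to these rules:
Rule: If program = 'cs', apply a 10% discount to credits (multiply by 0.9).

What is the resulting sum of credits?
643.1

Step 1: Records with program = 'cs' have total credits = 129
Step 2: Apply multiplier: 129 × 0.9 = 116.1
Step 3: Other records total: 527
Step 4: Final sum = 116.1 + 527 = 643.1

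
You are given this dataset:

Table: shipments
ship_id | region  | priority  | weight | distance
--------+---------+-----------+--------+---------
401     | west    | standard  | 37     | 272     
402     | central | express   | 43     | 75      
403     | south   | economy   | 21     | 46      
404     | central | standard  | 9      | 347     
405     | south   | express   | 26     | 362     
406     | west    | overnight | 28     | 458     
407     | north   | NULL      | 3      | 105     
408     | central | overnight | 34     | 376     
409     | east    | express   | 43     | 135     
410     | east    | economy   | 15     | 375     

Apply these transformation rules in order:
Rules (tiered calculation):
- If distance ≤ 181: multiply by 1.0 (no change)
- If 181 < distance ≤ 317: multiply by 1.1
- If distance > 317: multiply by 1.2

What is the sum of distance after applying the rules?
2961.8

Step 1: Tier 1 (distance ≤ 181): 4 records, sum = 361 × 1.0 = 361.0
Step 2: Tier 2 (181 < distance ≤ 317): 1 records, sum = 272 × 1.1 = 299.2
Step 3: Tier 3 (distance > 317): 5 records, sum = 1918 × 1.2 = 2301.6
Step 4: Final sum = 361.0 + 299.2 + 2301.6 = 2961.8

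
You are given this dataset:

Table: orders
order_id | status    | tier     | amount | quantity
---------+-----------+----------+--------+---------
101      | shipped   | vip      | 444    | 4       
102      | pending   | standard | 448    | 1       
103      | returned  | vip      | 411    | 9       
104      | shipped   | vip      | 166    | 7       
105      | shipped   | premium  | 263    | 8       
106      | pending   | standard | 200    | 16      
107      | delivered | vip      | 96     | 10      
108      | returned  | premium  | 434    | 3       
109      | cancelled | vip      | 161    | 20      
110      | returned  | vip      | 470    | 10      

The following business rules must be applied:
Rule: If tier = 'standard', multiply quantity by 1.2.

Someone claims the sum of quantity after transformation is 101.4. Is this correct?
No, the correct result is 91.4.

Step 1: Calculate the correct sum after transformation
Step 2: Apply multiplier 1.2 to records where tier = 'standard'
Step 3: Correct result = 91.4
Step 4: Claimed result = 101.4
Step 5: 91.4 ≠ 101.4
Conclusion: The claimed result is incorrect. The correct answer is 91.4.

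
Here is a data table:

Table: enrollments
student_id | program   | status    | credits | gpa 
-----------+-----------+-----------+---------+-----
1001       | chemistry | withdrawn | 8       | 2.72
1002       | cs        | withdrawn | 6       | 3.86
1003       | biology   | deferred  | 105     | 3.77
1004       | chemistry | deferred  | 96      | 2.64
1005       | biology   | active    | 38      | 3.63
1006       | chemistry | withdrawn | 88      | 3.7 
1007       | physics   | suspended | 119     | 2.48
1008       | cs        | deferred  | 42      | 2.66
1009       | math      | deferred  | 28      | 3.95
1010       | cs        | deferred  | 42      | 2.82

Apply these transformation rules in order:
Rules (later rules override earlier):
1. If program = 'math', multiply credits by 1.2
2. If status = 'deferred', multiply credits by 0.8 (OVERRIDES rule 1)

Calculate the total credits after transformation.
509.4

Step 1: Rule 2 takes priority for records with status = 'deferred'
  - 5 records: 313 × 0.8 = 250.4
Step 2: Rule 1 applies to remaining records with program = 'math'
  - 0 records: 0 × 1.2 = 0.0
Step 3: Other records unchanged: 259
Step 4: Final sum = 250.4 + 0.0 + 259 = 509.4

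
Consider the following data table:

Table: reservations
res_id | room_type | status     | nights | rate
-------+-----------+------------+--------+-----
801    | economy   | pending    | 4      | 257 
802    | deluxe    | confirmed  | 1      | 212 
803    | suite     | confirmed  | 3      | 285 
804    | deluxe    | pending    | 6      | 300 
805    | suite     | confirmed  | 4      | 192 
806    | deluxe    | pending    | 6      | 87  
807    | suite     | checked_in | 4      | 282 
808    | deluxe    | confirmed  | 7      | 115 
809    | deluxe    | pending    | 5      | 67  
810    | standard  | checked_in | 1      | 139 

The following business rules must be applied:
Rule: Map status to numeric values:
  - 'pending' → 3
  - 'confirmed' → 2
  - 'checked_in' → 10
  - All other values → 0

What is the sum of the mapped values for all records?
40

Step 1: Apply mapping to each record
Step 2: Count by status:
  'pending': 4 records × 3 = 12
  'confirmed': 4 records × 2 = 8
  'checked_in': 2 records × 10 = 20
Step 3: Sum all mapped values = 40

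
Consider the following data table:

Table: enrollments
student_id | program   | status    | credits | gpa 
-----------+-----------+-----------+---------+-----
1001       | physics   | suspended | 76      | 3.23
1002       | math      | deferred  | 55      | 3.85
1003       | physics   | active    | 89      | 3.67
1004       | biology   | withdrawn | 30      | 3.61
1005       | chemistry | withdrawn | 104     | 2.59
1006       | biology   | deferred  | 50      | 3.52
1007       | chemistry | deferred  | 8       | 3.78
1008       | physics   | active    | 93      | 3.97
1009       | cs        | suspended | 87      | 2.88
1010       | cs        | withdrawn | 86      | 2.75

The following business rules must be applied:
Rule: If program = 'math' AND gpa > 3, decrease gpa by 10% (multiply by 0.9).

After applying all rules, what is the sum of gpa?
33.47

Step 1: Find records where program = 'math' AND gpa > 3
Step 2: 1 records match, summing to 3.85
Step 3: After multiplier: 3.85 × 0.9 = 3.47
Step 4: Unaffected records sum: 30.0
Step 5: Final sum = 3.47 + 30.0 = 33.47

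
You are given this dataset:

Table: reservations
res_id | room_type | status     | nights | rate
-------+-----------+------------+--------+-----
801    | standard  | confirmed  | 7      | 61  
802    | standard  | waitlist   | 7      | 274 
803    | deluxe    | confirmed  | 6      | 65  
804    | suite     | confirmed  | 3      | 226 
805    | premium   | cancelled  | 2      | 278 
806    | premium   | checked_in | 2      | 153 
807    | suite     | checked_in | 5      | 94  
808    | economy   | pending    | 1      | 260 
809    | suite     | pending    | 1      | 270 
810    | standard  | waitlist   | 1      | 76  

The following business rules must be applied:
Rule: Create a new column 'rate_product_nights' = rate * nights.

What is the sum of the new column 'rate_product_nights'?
5351

Step 1: For each record, compute rate * nights
Example calculations:
  61 * 7 = 427
  274 * 7 = 1918
  65 * 6 = 390
  ...
Step 2: Sum all derived values
Step 3: Total = 5351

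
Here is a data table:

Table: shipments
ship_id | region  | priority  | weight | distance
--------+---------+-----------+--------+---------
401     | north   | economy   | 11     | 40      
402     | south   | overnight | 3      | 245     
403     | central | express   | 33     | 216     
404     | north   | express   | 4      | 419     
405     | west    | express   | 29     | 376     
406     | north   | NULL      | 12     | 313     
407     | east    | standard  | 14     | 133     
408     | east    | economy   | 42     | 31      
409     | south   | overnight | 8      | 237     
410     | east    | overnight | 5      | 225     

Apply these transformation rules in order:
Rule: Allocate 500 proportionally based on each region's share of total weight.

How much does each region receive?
central: 102.48, east: 189.44, north: 83.85, south: 34.16, west: 90.06

Step 1: Calculate total weight = 161
Step 2: Calculate each region's proportion:
  central: 33/161 = 20.50% → 102.48
  east: 61/161 = 37.89% → 189.44
  north: 27/161 = 16.77% → 83.85
  south: 11/161 = 6.83% → 34.16
  west: 29/161 = 18.01% → 90.06
Step 3: Verify: sum of allocations ≈ 500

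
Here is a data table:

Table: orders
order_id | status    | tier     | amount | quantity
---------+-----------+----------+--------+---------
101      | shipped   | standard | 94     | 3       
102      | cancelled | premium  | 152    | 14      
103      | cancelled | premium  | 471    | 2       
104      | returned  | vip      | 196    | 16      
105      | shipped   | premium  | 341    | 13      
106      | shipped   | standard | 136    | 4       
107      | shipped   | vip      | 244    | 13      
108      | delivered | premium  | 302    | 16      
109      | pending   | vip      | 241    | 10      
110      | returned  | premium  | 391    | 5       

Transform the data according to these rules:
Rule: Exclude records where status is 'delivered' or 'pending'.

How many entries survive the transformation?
8

Step 1: Count records to exclude
  - 1 (delivered) + 1 (pending) = 2 records
Step 2: Total records: 10
Step 3: Remaining = 10 - 2 = 8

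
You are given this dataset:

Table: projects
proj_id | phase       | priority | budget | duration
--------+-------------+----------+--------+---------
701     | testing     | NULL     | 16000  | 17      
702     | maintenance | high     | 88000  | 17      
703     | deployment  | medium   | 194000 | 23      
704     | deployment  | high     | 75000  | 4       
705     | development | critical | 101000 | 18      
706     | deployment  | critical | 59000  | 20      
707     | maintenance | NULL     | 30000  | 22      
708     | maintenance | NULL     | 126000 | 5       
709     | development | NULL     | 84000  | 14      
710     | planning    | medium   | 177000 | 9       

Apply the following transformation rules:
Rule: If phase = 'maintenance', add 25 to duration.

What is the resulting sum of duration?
224

Step 1: Count records where phase = 'maintenance': 3
Step 2: Total bonus added: 3 × 25 = 75
Step 3: Original sum of duration: 149
Step 4: Final sum = 149 + 75 = 224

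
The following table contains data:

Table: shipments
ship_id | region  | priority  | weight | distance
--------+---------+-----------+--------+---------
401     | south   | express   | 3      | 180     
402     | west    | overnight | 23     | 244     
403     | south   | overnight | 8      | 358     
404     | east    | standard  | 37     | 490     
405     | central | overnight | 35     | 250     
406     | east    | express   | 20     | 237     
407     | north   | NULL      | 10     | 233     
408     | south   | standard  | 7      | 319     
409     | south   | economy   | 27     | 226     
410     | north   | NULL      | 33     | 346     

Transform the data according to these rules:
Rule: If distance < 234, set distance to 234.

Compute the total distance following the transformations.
2946

Step 1: 3 records have distance < 234
Step 2: These records originally summed to 639
Step 3: After setting to minimum: 3 × 234 = 702
Step 4: Unaffected records sum: 2244
Step 5: Final sum = 702 + 2244 = 2946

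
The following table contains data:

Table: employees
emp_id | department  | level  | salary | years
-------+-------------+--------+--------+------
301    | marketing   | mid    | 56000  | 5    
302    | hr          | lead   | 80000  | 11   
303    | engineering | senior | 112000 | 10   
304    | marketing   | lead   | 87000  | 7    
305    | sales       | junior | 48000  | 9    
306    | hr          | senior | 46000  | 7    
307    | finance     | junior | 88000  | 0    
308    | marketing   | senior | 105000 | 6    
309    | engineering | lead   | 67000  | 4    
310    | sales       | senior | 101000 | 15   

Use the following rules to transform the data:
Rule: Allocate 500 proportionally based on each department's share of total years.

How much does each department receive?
engineering: 94.59, finance: 0.0, hr: 121.62, marketing: 121.62, sales: 162.16

Step 1: Calculate total years = 74
Step 2: Calculate each department's proportion:
  engineering: 14/74 = 18.92% → 94.59
  finance: 0/74 = 0.00% → 0.0
  hr: 18/74 = 24.32% → 121.62
  marketing: 18/74 = 24.32% → 121.62
  sales: 24/74 = 32.43% → 162.16
Step 3: Verify: sum of allocations ≈ 500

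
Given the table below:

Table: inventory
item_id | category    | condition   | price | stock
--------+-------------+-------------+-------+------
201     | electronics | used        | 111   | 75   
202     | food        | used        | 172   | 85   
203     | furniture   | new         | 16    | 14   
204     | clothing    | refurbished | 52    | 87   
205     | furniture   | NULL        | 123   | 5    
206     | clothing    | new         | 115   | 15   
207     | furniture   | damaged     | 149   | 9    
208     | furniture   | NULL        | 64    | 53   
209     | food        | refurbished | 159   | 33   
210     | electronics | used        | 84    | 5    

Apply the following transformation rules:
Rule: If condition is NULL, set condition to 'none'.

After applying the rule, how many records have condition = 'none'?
2

Step 1: Count records where condition IS NULL
Step 2: Found 2 records with NULL condition
Step 3: These records will have condition set to 'none'
Step 4: Records already having condition = 'none': 0
Step 5: Answer: 2 + 0 = 2 records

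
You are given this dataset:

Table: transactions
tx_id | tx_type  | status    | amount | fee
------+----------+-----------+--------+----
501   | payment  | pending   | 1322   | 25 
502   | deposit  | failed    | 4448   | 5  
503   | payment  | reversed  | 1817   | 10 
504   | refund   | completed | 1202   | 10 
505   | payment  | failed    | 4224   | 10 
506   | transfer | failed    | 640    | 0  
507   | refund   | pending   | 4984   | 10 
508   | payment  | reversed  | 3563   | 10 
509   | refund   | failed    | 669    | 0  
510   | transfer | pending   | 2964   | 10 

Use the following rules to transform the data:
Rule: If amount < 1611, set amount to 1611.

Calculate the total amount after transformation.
28444

Step 1: 4 records have amount < 1611
Step 2: These records originally summed to 3833
Step 3: After setting to minimum: 4 × 1611 = 6444
Step 4: Unaffected records sum: 22000
Step 5: Final sum = 6444 + 22000 = 28444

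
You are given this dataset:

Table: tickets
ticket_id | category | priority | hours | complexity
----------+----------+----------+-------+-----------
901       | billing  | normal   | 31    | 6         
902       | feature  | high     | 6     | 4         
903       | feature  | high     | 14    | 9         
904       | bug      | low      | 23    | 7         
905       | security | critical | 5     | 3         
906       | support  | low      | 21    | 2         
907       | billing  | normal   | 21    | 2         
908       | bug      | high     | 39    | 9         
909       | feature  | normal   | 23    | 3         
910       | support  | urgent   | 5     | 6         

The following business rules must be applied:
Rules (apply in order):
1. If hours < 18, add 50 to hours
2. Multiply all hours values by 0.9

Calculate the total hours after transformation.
349.2

Step 1: Apply Rule 1 - Add 50 to records with hours < 18
  - 4 records affected: 30 + (4 × 50) = 230
  - Unaffected records: 158
  - Sum after Rule 1: 388
Step 2: Apply Rule 2 - Multiply all by 0.9
  - 388 × 0.9 = 349.2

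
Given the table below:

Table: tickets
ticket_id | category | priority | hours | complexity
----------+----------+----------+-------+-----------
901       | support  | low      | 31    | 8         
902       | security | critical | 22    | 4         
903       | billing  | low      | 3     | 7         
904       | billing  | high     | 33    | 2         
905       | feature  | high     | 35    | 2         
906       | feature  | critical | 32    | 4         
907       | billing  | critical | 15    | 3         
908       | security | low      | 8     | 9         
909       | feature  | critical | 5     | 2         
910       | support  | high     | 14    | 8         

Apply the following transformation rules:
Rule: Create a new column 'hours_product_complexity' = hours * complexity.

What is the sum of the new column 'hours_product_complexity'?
860

Step 1: For each record, compute hours * complexity
Example calculations:
  31 * 8 = 248
  22 * 4 = 88
  3 * 7 = 21
  ...
Step 2: Sum all derived values
Step 3: Total = 860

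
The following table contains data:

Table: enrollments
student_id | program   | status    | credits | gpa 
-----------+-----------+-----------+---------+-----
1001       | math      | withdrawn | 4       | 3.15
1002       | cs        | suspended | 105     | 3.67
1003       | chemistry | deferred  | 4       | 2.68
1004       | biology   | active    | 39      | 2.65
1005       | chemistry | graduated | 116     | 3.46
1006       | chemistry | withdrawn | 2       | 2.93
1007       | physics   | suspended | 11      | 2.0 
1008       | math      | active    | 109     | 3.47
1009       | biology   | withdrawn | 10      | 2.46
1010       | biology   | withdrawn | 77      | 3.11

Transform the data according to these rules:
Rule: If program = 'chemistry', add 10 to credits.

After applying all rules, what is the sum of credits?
507

Step 1: Count records where program = 'chemistry': 3
Step 2: Total bonus added: 3 × 10 = 30
Step 3: Original sum of credits: 477
Step 4: Final sum = 477 + 30 = 507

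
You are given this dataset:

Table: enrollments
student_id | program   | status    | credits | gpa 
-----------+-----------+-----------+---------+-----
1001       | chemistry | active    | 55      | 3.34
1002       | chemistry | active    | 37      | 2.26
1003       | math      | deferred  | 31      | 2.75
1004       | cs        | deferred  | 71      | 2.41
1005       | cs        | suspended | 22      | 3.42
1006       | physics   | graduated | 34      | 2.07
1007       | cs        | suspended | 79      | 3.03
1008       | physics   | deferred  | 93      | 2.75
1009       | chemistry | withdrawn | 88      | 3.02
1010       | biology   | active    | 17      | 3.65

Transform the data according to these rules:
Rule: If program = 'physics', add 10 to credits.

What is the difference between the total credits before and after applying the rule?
20

Step 1: Original sum of credits = 527
Step 2: 2 records have program = 'physics'
Step 3: Each affected record changes by 10
Step 4: Total change = 2 × 10 = 20
Step 5: New sum = 527 + 20 = 547
Step 6: Difference = |547 - 527| = 20
        (Sum increased by 20)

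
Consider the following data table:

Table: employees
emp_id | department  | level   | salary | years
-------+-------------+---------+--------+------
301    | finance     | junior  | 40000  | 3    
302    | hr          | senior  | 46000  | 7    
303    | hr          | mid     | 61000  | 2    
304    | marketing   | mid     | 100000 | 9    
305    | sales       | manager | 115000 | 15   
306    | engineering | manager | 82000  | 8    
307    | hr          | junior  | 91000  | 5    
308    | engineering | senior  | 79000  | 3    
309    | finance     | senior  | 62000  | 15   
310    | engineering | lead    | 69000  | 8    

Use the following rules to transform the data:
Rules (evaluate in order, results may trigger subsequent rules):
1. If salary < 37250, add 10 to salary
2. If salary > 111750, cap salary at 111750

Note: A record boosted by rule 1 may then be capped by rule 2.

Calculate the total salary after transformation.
741750

Step 1: Apply rule 1 to records with salary < 37250
  - 0 records get bonus of 10
  - Of these, 0 records then exceed 111750 and get capped
Step 2: Apply rule 2 to records with salary > 111750
  - 1 records (original) are capped
Step 3: Calculate final sum = 741750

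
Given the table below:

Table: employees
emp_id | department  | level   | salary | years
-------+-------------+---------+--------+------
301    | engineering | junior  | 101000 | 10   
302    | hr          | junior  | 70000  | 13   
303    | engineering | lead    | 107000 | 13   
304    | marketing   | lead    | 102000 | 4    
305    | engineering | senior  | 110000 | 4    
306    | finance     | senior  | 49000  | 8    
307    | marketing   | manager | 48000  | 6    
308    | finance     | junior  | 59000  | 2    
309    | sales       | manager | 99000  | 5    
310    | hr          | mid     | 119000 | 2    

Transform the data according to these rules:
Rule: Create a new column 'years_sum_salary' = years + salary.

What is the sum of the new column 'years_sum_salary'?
864067

Step 1: For each record, compute years + salary
Example calculations:
  10 + 101000 = 101010
  13 + 70000 = 70013
  13 + 107000 = 107013
  ...
Step 2: Sum all derived values
Step 3: Total = 864067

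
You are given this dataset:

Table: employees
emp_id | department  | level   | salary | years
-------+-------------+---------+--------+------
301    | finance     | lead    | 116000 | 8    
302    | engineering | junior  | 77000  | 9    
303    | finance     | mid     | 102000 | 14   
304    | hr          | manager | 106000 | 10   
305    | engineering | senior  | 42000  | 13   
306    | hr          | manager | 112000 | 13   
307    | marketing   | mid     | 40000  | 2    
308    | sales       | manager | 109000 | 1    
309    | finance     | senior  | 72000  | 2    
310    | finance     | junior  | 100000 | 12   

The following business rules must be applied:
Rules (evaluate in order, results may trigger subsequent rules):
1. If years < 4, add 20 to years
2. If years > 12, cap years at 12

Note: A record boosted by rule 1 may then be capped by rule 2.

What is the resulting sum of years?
111

Step 1: Apply rule 1 to records with years < 4
  - 3 records get bonus of 20
  - Of these, 3 records then exceed 12 and get capped
Step 2: Apply rule 2 to records with years > 12
  - 3 records (original) are capped
Step 3: Calculate final sum = 111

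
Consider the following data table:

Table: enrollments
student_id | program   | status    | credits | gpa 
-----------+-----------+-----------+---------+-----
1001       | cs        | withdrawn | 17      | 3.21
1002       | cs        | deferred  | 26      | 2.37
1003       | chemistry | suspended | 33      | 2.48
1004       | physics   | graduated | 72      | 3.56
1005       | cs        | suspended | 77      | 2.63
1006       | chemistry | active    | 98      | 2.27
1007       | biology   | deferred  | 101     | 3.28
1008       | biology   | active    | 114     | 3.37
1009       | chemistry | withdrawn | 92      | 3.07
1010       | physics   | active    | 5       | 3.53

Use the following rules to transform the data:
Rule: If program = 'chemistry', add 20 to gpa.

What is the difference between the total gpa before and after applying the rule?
60.0

Step 1: Original sum of gpa = 29.77
Step 2: 3 records have program = 'chemistry'
Step 3: Each affected record changes by 20
Step 4: Total change = 3 × 20 = 60
Step 5: New sum = 29.77 + 60 = 89.77
Step 6: Difference = |89.77 - 29.77| = 60.0
        (Sum increased by 60.0)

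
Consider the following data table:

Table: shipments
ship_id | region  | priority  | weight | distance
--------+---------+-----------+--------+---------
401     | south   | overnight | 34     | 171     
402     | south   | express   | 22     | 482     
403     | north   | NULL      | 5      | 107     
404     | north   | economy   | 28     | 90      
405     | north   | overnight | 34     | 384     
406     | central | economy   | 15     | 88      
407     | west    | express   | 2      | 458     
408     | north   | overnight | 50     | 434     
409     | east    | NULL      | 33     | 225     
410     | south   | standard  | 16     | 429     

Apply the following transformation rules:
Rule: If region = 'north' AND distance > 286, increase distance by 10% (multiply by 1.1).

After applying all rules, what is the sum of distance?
2949.8

Step 1: Find records where region = 'north' AND distance > 286
Step 2: 2 records match, summing to 818
Step 3: After multiplier: 818 × 1.1 = 899.8
Step 4: Unaffected records sum: 2050
Step 5: Final sum = 899.8 + 2050 = 2949.8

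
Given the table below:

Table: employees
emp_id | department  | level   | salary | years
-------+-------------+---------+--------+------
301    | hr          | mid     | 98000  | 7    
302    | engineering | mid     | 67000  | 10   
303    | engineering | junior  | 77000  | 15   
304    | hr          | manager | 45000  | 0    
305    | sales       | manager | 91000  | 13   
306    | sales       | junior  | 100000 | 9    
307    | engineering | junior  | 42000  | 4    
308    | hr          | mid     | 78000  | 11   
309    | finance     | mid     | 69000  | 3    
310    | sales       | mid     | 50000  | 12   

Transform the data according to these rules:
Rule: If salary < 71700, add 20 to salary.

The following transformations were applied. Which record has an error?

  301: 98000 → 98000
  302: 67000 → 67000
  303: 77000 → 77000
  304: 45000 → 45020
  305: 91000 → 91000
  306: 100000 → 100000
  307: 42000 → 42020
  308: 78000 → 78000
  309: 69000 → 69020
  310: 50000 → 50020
Record 302 has an error. The correct transformed value should be 67020, not 67000.

Step 1: Check each record against the rule
Step 2: Record 302 has salary = 67000
Step 3: Since 67000 < 71700, the bonus should have been applied
Step 4: Correct value = 67020, but claimed value = 67000
Conclusion: Record 302 has the error.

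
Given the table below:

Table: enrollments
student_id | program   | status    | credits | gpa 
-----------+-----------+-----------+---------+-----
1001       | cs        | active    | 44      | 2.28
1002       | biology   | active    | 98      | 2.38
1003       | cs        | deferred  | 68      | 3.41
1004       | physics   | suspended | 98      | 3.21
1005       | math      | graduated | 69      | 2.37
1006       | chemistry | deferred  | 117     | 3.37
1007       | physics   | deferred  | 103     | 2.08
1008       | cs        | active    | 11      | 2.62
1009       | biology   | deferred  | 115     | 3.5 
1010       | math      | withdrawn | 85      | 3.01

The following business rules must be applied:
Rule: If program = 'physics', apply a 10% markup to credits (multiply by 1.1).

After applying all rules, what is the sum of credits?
828.1

Step 1: Records with program = 'physics' have total credits = 201
Step 2: Apply multiplier: 201 × 1.1 = 221.1
Step 3: Other records total: 607
Step 4: Final sum = 221.1 + 607 = 828.1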